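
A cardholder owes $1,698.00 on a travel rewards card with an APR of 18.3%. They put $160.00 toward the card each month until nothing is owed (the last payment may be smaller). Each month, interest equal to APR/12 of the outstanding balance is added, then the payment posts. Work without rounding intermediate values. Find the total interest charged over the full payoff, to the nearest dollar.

$169

Monthly rate r = 18.3%/12 = 1.525% = 0.01525.
Payoff takes n = ⌈−ln(1 − rB₀/P)/ln(1+r)⌉ = ⌈11.665⌉ = 12 payments; the last is $106.65.
Total paid = 11·$160.00 + $106.65 = $1,866.65.
Total interest = total paid − principal = $1,866.65 − $1,698.00 = $168.65.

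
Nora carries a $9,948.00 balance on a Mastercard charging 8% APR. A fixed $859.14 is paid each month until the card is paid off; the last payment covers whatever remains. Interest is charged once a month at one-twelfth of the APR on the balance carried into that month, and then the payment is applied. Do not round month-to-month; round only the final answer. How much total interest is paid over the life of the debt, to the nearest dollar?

Monthly rate r = 8%/12 = 0.666667% = 0.00666667.
Payoff takes n = ⌈−ln(1 − rB₀/P)/ln(1+r)⌉ = ⌈12.090⌉ = 13 payments; the last is $77.97.
Total paid = 12·$859.14 + $77.97 = $10,387.65.
Total interest = total paid − principal = $10,387.65 − $9,948.00 = $439.65.

$440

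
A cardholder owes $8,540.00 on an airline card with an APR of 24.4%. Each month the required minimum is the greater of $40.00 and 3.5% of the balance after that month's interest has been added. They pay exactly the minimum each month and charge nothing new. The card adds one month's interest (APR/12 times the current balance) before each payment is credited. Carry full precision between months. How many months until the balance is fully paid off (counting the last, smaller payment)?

173 months

Monthly rate r = 24.4%/12 = 2.03333% = 0.0203333.
While 3.5% of the post-interest balance exceeds $40.00, each month B ← (B·(1+r))·(1 − 0.035), i.e. B shrinks by the factor (1+r)·0.965 = 0.98462.
This holds for months 1–132. Entering month 133 the balance is $1,104.12; 3.5% of the post-interest balance is now below $40.00, so the flat $40.00 minimum applies from here.
From month 133 a fixed $40.00 at rate r clears $1,104.12 in 41 more payments. Total: 132 + 41 = 173 months.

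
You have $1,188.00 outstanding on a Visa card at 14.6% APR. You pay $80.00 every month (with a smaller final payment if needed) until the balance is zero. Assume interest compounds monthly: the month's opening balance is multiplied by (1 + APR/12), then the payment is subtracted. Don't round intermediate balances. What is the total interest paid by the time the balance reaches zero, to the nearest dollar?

Monthly rate r = 14.6%/12 = 1.21667% = 0.0121667.
Payoff takes n = ⌈−ln(1 − rB₀/P)/ln(1+r)⌉ = ⌈16.478⌉ = 17 payments; the last is $38.37.
Total paid = 16·$80.00 + $38.37 = $1,318.37.
Total interest = total paid − principal = $1,318.37 − $1,188.00 = $130.37.

$130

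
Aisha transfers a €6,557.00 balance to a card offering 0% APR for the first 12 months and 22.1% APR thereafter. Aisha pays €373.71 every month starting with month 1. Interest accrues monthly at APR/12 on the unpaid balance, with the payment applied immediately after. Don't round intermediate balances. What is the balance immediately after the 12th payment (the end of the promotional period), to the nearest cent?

€2,072.48

Promo months 1–12 at r₀ = 0%/12 = 0; months 13+ at r₁ = 22.1%/12 = 0.0184167.
After month 12 (no interest yet): B = €6,557.00 − 12·€373.71 = €2,072.48.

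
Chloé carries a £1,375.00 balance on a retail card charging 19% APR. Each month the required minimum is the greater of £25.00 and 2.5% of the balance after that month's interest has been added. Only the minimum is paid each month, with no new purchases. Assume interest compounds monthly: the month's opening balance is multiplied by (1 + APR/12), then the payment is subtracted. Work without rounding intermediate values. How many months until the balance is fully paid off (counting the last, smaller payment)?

97 months

Monthly rate r = 19%/12 = 1.58333% = 0.0158333.
While 2.5% of the post-interest balance exceeds £25.00, each month B ← (B·(1+r))·(1 − 0.025), i.e. B shrinks by the factor (1+r)·0.975 = 0.99044.
This holds for months 1–35. Entering month 36 the balance is £982.31; 2.5% of the post-interest balance is now below £25.00, so the flat £25.00 minimum applies from here.
From month 36 a fixed £25.00 at rate r clears £982.31 in 62 more payments. Total: 35 + 62 = 97 months.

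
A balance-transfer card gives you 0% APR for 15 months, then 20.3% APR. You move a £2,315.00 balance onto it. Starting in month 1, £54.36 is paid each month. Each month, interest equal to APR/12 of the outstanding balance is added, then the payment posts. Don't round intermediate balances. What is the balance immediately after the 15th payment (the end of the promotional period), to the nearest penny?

£1,499.60

Promo months 1–15 at r₀ = 0%/12 = 0; months 16+ at r₁ = 20.3%/12 = 0.0169167.
After month 15 (no interest yet): B = £2,315.00 − 15·£54.36 = £1,499.60.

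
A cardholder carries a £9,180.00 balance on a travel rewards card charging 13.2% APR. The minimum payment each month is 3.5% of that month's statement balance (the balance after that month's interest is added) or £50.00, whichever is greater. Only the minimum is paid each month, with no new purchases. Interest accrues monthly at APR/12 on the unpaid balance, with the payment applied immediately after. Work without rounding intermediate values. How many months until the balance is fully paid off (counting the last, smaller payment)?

Monthly rate r = 13.2%/12 = 1.1% = 0.011.
While 3.5% of the post-interest balance exceeds £50.00, each month B ← (B·(1+r))·(1 − 0.035), i.e. B shrinks by the factor (1+r)·0.965 = 0.97561.
This holds for months 1–76. Entering month 77 the balance is £1,406.07; 3.5% of the post-interest balance is now below £50.00, so the flat £50.00 minimum applies from here.
From month 77 a fixed £50.00 at rate r clears £1,406.07 in 34 more payments. Total: 76 + 34 = 110 months.

110 months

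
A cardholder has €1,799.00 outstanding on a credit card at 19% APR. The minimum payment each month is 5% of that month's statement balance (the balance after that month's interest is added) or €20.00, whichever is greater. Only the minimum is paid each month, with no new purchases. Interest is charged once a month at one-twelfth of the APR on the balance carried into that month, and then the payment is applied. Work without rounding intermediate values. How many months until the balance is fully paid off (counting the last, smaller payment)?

Monthly rate r = 19%/12 = 1.58333% = 0.0158333.
While 5% of the post-interest balance exceeds €20.00, each month B ← (B·(1+r))·(1 − 0.05), i.e. B shrinks by the factor (1+r)·0.95 = 0.96504.
This holds for months 1–43. Entering month 44 the balance is €389.50; 5% of the post-interest balance is now below €20.00, so the flat €20.00 minimum applies from here.
From month 44 a fixed €20.00 at rate r clears €389.50 in 24 more payments. Total: 43 + 24 = 67 months.

67 months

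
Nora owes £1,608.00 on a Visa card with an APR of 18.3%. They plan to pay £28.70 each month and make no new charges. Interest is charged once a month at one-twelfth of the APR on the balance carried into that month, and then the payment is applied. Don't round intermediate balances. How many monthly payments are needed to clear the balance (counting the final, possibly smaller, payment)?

Monthly rate r = 18.3%/12 = 1.525% = 0.01525.
Recurrence: B ← B·(1+r) − £28.70.
Month 1: interest £24.52; balance after payment £1,603.82.
Month 2: interest £24.46; balance after payment £1,599.58.
Closed form: n = −ln(1 − rB₀/P)/ln(1+r) = −ln(0.14557)/ln(1.01525) ≈ 127.326, so the balance reaches zero during payment 128.

128 months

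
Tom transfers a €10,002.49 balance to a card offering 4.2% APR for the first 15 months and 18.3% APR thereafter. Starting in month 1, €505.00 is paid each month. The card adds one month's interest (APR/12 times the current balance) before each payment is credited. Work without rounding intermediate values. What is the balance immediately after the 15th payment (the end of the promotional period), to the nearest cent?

€2,777.25

Promo months 1–15 at r₀ = 4.2%/12 = 0.0035; months 16+ at r₁ = 18.3%/12 = 0.01525.
After month 15: iterate B ← B·(1+r₀) − €505.00 for 15 months → €2,777.25.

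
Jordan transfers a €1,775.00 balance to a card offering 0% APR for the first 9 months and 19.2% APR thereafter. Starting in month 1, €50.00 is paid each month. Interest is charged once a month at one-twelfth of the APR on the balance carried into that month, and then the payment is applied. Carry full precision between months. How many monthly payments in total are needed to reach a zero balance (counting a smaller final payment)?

Promo months 1–9 at r₀ = 0%/12 = 0; months 10+ at r₁ = 19.2%/12 = 0.016.
After month 9 (no interest yet): B = €1,775.00 − 9·€50.00 = €1,325.00.
Then at r₁ with €50.00/mo: n₂ = −ln(1 − r₁·B/P)/ln(1+r₁) ≈ 34.75 → 35 more payments.

44 months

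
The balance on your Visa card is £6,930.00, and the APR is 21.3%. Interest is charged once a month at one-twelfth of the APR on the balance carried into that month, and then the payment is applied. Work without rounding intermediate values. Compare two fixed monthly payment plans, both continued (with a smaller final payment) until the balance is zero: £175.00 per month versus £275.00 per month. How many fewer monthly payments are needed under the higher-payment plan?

Monthly rate r = 21.3%/12 = 1.775% = 0.01775.
At £175.00/mo: n = ⌈−ln(1 − rB₀/P)/ln(1+r)⌉ = 69 payments (last £171.84); total interest = total paid − £6,930.00 = £5,141.84.
At £275.00/mo: 34 payments (last £193.19); total interest £2,338.19.
Payments saved = 69 − 34 = 35.

35 fewer payments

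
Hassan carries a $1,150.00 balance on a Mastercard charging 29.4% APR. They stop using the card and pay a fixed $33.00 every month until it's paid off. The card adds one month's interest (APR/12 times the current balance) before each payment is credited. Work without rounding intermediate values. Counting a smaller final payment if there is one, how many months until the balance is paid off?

Monthly rate r = 29.4%/12 = 2.45% = 0.0245.
Recurrence: B ← B·(1+r) − $33.00.
Month 1: interest $28.17; balance after payment $1,145.17.
Month 2: interest $28.06; balance after payment $1,140.23.
Closed form: n = −ln(1 − rB₀/P)/ln(1+r) = −ln(0.14621)/ln(1.0245) ≈ 79.435, so the balance reaches zero during payment 80.

80 months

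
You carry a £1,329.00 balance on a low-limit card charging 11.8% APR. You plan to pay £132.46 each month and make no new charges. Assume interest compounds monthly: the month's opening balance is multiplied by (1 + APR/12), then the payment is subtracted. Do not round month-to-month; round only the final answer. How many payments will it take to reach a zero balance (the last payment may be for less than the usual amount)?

Monthly rate r = 11.8%/12 = 0.983333% = 0.00983333.
Recurrence: B ← B·(1+r) − £132.46.
Month 1: interest £13.07; balance after payment £1,209.61.
Month 2: interest £11.89; balance after payment £1,089.04.
Closed form: n = −ln(1 − rB₀/P)/ln(1+r) = −ln(0.90134)/ln(1.00983) ≈ 10.615, so the balance reaches zero during payment 11.

11 payments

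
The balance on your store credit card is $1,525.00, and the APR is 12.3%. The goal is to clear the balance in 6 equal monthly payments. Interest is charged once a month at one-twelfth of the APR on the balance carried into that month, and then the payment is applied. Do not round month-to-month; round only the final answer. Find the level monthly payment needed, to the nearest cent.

$263.36

Monthly rate r = 12.3%/12 = 1.025% = 0.01025.
Level-payment amortization: P = B₀·r / (1 − (1+r)^(−n)) = 1525.00·0.01025 / (1 − 1.01025^(−6)).
Denominator 1 − (1+r)^(−6) = 0.0593526306.
P = 15.6313 / 0.0593526306 ≈ 263.36.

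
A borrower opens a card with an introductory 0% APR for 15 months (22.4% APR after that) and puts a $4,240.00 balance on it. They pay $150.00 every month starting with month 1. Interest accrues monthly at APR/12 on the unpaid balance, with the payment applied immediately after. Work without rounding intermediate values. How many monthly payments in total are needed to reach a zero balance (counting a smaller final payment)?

31 months

Promo months 1–15 at r₀ = 0%/12 = 0; months 16+ at r₁ = 22.4%/12 = 0.0186667.
After month 15 (no interest yet): B = $4,240.00 − 15·$150.00 = $1,990.00.
Then at r₁ with $150.00/mo: n₂ = −ln(1 − r₁·B/P)/ln(1+r₁) ≈ 15.39 → 16 more payments.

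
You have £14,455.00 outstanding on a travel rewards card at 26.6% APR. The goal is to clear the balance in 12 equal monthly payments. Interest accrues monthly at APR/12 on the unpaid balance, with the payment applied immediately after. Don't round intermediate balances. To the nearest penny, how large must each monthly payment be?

Monthly rate r = 26.6%/12 = 2.21667% = 0.0221667.
Level-payment amortization: P = B₀·r / (1 − (1+r)^(−n)) = 14455.00·0.0221667 / (1 − 1.02217^(−12)).
Denominator 1 − (1+r)^(−12) = 0.231330891.
P = 320.419 / 0.231330891 ≈ 1385.11.

£1,385.11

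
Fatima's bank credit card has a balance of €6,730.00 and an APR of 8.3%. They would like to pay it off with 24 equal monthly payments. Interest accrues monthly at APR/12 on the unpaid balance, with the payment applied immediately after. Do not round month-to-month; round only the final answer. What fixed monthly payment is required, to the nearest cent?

Monthly rate r = 8.3%/12 = 0.691667% = 0.00691667.
Level-payment amortization: P = B₀·r / (1 − (1+r)^(−n)) = 6730.00·0.00691667 / (1 − 1.00692^(−24)).
Denominator 1 − (1+r)^(−24) = 0.152469583.
P = 46.5492 / 0.152469583 ≈ 305.30.

€305.30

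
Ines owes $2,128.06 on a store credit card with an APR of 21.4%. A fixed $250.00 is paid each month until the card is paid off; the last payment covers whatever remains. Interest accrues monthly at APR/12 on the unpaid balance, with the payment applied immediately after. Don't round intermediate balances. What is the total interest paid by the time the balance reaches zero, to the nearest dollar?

Monthly rate r = 21.4%/12 = 1.78333% = 0.0178333.
Payoff takes n = ⌈−ln(1 − rB₀/P)/ln(1+r)⌉ = ⌈9.314⌉ = 10 payments; the last is $79.04.
Total paid = 9·$250.00 + $79.04 = $2,329.04.
Total interest = total paid − principal = $2,329.04 − $2,128.06 = $200.98.

$201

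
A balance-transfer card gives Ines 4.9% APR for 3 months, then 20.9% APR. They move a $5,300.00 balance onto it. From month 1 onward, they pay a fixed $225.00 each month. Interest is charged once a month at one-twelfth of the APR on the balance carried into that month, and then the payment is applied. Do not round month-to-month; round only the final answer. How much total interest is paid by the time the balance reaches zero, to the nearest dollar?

Promo months 1–3 at r₀ = 4.9%/12 = 0.00408333; months 4+ at r₁ = 20.9%/12 = 0.0174167.
After month 3: iterate B ← B·(1+r₀) − $225.00 for 3 months → $4,687.43.
Then at r₁ with $225.00/mo: n₂ = −ln(1 − r₁·B/P)/ln(1+r₁) ≈ 26.10 → 27 more payments.
Total paid = 29·$225.00 + $23.67 = $6,548.67; interest = $6,548.67 − $5,300.00 = $1,248.67.

$1,249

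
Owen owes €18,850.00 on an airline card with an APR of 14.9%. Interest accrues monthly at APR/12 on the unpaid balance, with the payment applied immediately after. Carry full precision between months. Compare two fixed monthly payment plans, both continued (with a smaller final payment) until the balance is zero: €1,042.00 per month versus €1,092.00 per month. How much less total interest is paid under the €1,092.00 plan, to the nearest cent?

Monthly rate r = 14.9%/12 = 1.24167% = 0.0124167.
At €1,042.00/mo: n = ⌈−ln(1 − rB₀/P)/ln(1+r)⌉ = 21 payments (last €643.09); total interest = total paid − €18,850.00 = €2,633.09.
At €1,092.00/mo: 20 payments (last €599.97); total interest €2,497.97.
Interest saved = €2,633.09 − €2,497.97 = €135.12.

€135.12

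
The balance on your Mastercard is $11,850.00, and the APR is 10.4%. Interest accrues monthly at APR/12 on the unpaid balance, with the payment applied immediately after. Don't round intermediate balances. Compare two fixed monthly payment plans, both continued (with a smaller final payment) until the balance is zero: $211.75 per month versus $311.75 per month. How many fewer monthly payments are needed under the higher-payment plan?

Monthly rate r = 10.4%/12 = 0.866667% = 0.00866667.
At $211.75/mo: n = ⌈−ln(1 − rB₀/P)/ln(1+r)⌉ = 77 payments (last $190.77); total interest = total paid − $11,850.00 = $4,433.77.
At $311.75/mo: 47 payments (last $97.08); total interest $2,587.58.
Payments saved = 77 − 47 = 30.

30 fewer payments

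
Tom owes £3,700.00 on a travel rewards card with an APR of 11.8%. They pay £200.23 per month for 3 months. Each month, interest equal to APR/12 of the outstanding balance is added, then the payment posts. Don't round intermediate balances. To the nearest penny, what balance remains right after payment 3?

Monthly rate r = 11.8%/12 = 0.983333% = 0.00983333.
Each month: B ← B·(1+r) − £200.23.
Month 1: interest £36.38; balance after payment £3,536.15.
Month 2: interest £34.77; balance after payment £3,370.70.
Month 3: interest £33.15; balance after payment £3,203.61.

£3,203.61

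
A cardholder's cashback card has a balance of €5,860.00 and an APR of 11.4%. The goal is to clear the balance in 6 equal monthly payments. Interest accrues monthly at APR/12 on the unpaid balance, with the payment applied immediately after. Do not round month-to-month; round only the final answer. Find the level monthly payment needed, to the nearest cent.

Monthly rate r = 11.4%/12 = 0.95% = 0.0095.
Level-payment amortization: P = B₀·r / (1 − (1+r)^(−n)) = 5860.00·0.0095 / (1 − 1.0095^(−6)).
Denominator 1 − (1+r)^(−6) = 0.0551517559.
P = 55.67 / 0.0551517559 ≈ 1009.40.

€1,009.40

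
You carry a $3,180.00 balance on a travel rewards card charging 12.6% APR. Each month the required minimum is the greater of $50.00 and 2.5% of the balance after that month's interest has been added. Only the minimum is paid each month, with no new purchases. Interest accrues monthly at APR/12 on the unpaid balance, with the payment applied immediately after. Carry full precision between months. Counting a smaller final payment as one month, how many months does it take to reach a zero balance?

84 months

Monthly rate r = 12.6%/12 = 1.05% = 0.0105.
While 2.5% of the post-interest balance exceeds $50.00, each month B ← (B·(1+r))·(1 − 0.025), i.e. B shrinks by the factor (1+r)·0.975 = 0.98524.
This holds for months 1–32. Entering month 33 the balance is $1,975.77; 2.5% of the post-interest balance is now below $50.00, so the flat $50.00 minimum applies from here.
From month 33 a fixed $50.00 at rate r clears $1,975.77 in 52 more payments. Total: 32 + 52 = 84 months.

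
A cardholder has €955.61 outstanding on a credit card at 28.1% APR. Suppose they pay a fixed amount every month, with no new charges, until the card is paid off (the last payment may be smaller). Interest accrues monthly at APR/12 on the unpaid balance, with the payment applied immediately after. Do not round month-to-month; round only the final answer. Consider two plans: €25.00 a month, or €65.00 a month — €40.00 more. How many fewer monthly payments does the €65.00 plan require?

Monthly rate r = 28.1%/12 = 2.34167% = 0.0234167.
At €25.00/mo: n = ⌈−ln(1 − rB₀/P)/ln(1+r)⌉ = 98 payments (last €10.23); total interest = total paid − €955.61 = €1,479.62.
At €65.00/mo: 19 payments (last €15.18); total interest €229.57.
Payments saved = 98 − 19 = 79.

79 fewer payments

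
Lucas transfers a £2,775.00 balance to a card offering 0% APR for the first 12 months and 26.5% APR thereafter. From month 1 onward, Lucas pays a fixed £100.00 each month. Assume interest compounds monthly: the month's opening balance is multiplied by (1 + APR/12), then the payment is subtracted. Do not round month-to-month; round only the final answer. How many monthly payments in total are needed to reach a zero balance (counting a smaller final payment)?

32 months

Promo months 1–12 at r₀ = 0%/12 = 0; months 13+ at r₁ = 26.5%/12 = 0.0220833.
After month 12 (no interest yet): B = £2,775.00 − 12·£100.00 = £1,575.00.
Then at r₁ with £100.00/mo: n₂ = −ln(1 − r₁·B/P)/ln(1+r₁) ≈ 19.57 → 20 more payments.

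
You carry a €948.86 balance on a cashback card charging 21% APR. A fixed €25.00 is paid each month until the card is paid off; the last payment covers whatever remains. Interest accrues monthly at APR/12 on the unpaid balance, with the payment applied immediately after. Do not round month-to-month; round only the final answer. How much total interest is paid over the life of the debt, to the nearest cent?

Monthly rate r = 21%/12 = 1.75% = 0.0175.
Payoff takes n = ⌈−ln(1 − rB₀/P)/ln(1+r)⌉ = ⌈62.901⌉ = 63 payments; the last is €22.54.
Total paid = 62·€25.00 + €22.54 = €1,572.54.
Total interest = total paid − principal = €1,572.54 − €948.86 = €623.68.

€623.68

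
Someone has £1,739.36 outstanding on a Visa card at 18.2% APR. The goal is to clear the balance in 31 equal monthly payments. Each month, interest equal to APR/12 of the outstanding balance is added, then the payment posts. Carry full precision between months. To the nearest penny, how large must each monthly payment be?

£70.75

Monthly rate r = 18.2%/12 = 1.51667% = 0.0151667.
Level-payment amortization: P = B₀·r / (1 − (1+r)^(−n)) = 1739.36·0.0151667 / (1 − 1.01517^(−31)).
Denominator 1 − (1+r)^(−31) = 0.372892236.
P = 26.3803 / 0.372892236 ≈ 70.75.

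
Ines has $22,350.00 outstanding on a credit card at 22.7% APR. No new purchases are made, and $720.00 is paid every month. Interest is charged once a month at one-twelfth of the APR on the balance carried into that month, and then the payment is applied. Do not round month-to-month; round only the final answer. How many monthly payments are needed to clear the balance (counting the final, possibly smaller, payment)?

Monthly rate r = 22.7%/12 = 1.89167% = 0.0189167.
Recurrence: B ← B·(1+r) − $720.00.
Month 1: interest $422.79; balance after payment $22,052.79.
Month 2: interest $417.17; balance after payment $21,749.95.
Closed form: n = −ln(1 − rB₀/P)/ln(1+r) = −ln(0.4128)/ln(1.01892) ≈ 47.215, so the balance reaches zero during payment 48.

48 payments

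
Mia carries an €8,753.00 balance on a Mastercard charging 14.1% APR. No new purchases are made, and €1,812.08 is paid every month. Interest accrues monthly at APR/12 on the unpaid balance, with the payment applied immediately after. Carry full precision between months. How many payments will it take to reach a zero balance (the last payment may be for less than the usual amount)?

6 payments

Monthly rate r = 14.1%/12 = 1.175% = 0.01175.
Recurrence: B ← B·(1+r) − €1,812.08.
Month 1: interest €102.85; balance after payment €7,043.77.
Month 2: interest €82.76; balance after payment €5,314.45.
Month 3: interest €62.44; balance after payment €3,564.82.
Month 4: interest €41.89; balance after payment €1,794.62.
Month 5: interest €21.09; balance after payment €3.63.
Month 6: interest €0.04; balance after payment €0.00.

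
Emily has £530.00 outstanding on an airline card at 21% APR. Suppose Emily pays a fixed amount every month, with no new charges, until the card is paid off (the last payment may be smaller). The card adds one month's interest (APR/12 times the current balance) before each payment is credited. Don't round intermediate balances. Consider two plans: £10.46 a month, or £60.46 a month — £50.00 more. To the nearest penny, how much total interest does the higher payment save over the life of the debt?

£732.59

Monthly rate r = 21%/12 = 1.75% = 0.0175.
At £10.46/mo: n = ⌈−ln(1 − rB₀/P)/ln(1+r)⌉ = 126 payments (last £5.59); total interest = total paid − £530.00 = £783.09.
At £60.46/mo: 10 payments (last £36.36); total interest £50.50.
Interest saved = £783.09 − £50.50 = £732.59.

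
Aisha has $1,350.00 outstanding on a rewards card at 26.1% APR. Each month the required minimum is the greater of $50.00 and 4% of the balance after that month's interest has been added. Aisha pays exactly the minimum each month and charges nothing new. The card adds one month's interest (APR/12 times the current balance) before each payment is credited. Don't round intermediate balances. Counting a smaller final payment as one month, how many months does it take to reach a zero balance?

41 months

Monthly rate r = 26.1%/12 = 2.175% = 0.02175.
While 4% of the post-interest balance exceeds $50.00, each month B ← (B·(1+r))·(1 − 0.04), i.e. B shrinks by the factor (1+r)·0.96 = 0.98088.
This holds for months 1–6. Entering month 7 the balance is $1,202.34; 4% of the post-interest balance is now below $50.00, so the flat $50.00 minimum applies from here.
From month 7 a fixed $50.00 at rate r clears $1,202.34 in 35 more payments. Total: 6 + 35 = 41 months.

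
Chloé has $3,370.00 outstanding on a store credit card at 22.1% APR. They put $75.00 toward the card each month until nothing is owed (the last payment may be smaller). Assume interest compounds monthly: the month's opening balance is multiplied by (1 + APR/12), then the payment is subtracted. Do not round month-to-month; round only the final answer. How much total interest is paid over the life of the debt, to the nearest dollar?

$3,853

Monthly rate r = 22.1%/12 = 1.84167% = 0.0184167.
Payoff takes n = ⌈−ln(1 − rB₀/P)/ln(1+r)⌉ = ⌈96.305⌉ = 97 payments; the last is $23.04.
Total paid = 96·$75.00 + $23.04 = $7,223.04.
Total interest = total paid − principal = $7,223.04 − $3,370.00 = $3,853.04.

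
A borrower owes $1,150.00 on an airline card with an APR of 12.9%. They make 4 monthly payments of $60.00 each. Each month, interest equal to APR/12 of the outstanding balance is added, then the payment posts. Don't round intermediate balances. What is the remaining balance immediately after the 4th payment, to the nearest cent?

Monthly rate r = 12.9%/12 = 1.075% = 0.01075.
Each month: B ← B·(1+r) − $60.00.
Month 1: interest $12.36; balance after payment $1,102.36.
Month 2: interest $11.85; balance after payment $1,054.21.
Month 3: interest $11.33; balance after payment $1,005.55.
Month 4: interest $10.81; balance after payment $956.36.

$956.36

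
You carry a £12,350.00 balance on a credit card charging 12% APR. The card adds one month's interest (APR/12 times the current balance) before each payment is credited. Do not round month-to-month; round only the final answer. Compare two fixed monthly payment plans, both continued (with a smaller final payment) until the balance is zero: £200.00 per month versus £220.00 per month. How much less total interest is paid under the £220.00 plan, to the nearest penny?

£1,096.20

Monthly rate r = 12%/12 = 1% = 0.01.
At £200.00/mo: n = ⌈−ln(1 − rB₀/P)/ln(1+r)⌉ = 97 payments (last £116.72); total interest = total paid − £12,350.00 = £6,966.72.
At £220.00/mo: 83 payments (last £180.52); total interest £5,870.52.
Interest saved = £6,966.72 − £5,870.52 = £1,096.20.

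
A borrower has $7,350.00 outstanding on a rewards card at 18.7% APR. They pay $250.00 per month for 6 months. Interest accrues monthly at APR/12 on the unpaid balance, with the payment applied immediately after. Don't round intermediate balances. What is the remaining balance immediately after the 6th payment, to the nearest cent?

Monthly rate r = 18.7%/12 = 1.55833% = 0.0155833.
Each month: B ← B·(1+r) − $250.00.
Month 1: interest $114.54; balance after payment $7,214.54.
Month 2: interest $112.43; balance after payment $7,076.96.
Month 3: interest $110.28; balance after payment $6,937.25.
Month 4: interest $108.11; balance after payment $6,795.35.
Month 5: interest $105.89; balance after payment $6,651.25.
Month 6: interest $103.65; balance after payment $6,504.89.

$6,504.89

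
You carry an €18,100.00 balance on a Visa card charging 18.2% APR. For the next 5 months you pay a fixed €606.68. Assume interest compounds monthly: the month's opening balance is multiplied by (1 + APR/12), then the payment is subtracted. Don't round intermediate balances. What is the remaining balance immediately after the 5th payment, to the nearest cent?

€16,388.04

Monthly rate r = 18.2%/12 = 1.51667% = 0.0151667.
Each month: B ← B·(1+r) − €606.68.
Month 1: interest €274.52; balance after payment €17,767.84.
Month 2: interest €269.48; balance after payment €17,430.64.
Month 3: interest €264.36; balance after payment €17,088.32.
Month 4: interest €259.17; balance after payment €16,740.81.
Month 5: interest €253.90; balance after payment €16,388.04.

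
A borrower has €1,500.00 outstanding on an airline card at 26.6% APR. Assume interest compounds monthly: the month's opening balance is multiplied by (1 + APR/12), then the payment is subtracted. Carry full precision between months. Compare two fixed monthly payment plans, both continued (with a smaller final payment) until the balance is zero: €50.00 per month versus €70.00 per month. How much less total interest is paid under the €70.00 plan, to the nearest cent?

€436.66

Monthly rate r = 26.6%/12 = 2.21667% = 0.0221667.
At €50.00/mo: n = ⌈−ln(1 − rB₀/P)/ln(1+r)⌉ = 50 payments (last €44.12); total interest = total paid − €1,500.00 = €994.12.
At €70.00/mo: 30 payments (last €27.46); total interest €557.46.
Interest saved = €994.12 − €557.46 = €436.66.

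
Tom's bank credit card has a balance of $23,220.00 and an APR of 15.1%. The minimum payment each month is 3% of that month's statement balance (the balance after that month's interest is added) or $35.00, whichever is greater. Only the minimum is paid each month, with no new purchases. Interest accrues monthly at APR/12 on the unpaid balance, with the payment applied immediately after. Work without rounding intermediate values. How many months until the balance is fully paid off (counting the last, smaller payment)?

Monthly rate r = 15.1%/12 = 1.25833% = 0.0125833.
While 3% of the post-interest balance exceeds $35.00, each month B ← (B·(1+r))·(1 − 0.03), i.e. B shrinks by the factor (1+r)·0.97 = 0.98221.
This holds for months 1–168. Entering month 169 the balance is $1,137.32; 3% of the post-interest balance is now below $35.00, so the flat $35.00 minimum applies from here.
From month 169 a fixed $35.00 at rate r clears $1,137.32 in 43 more payments. Total: 168 + 43 = 211 months.

211 months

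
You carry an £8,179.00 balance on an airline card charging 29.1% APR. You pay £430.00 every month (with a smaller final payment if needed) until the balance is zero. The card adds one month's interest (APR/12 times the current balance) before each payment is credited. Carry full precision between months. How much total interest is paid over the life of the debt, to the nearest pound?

£2,922

Monthly rate r = 29.1%/12 = 2.425% = 0.02425.
Payoff takes n = ⌈−ln(1 − rB₀/P)/ln(1+r)⌉ = ⌈25.814⌉ = 26 payments; the last is £350.76.
Total paid = 25·£430.00 + £350.76 = £11,100.76.
Total interest = total paid − principal = £11,100.76 − £8,179.00 = £2,921.76.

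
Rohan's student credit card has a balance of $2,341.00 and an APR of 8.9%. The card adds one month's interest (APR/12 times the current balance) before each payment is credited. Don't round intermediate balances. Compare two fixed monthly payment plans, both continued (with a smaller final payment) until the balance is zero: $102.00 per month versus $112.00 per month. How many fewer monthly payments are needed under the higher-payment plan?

3 fewer payments

Monthly rate r = 8.9%/12 = 0.741667% = 0.00741667.
At $102.00/mo: n = ⌈−ln(1 − rB₀/P)/ln(1+r)⌉ = 26 payments (last $25.77); total interest = total paid − $2,341.00 = $234.77.
At $112.00/mo: 23 payments (last $89.18); total interest $212.18.
Payments saved = 26 − 23 = 3.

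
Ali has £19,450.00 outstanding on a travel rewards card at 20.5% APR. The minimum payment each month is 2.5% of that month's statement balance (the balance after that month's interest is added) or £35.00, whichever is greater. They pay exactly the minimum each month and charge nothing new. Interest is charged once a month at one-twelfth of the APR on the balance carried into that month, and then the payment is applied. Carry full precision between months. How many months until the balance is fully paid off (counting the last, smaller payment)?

Monthly rate r = 20.5%/12 = 1.70833% = 0.0170833.
While 2.5% of the post-interest balance exceeds £35.00, each month B ← (B·(1+r))·(1 − 0.025), i.e. B shrinks by the factor (1+r)·0.975 = 0.99166.
This holds for months 1–317. Entering month 318 the balance is £1,365.86; 2.5% of the post-interest balance is now below £35.00, so the flat £35.00 minimum applies from here.
From month 318 a fixed £35.00 at rate r clears £1,365.86 in 65 more payments. Total: 317 + 65 = 382 months.

382 months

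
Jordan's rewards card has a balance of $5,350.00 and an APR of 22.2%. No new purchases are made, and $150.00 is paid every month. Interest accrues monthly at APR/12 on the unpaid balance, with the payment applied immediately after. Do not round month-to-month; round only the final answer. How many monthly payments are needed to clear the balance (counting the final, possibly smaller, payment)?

59 payments

Monthly rate r = 22.2%/12 = 1.85% = 0.0185.
Recurrence: B ← B·(1+r) − $150.00.
Month 1: interest $98.97; balance after payment $5,298.98.
Month 2: interest $98.03; balance after payment $5,247.01.
Closed form: n = −ln(1 − rB₀/P)/ln(1+r) = −ln(0.34017)/ln(1.0185) ≈ 58.825, so the balance reaches zero during payment 59.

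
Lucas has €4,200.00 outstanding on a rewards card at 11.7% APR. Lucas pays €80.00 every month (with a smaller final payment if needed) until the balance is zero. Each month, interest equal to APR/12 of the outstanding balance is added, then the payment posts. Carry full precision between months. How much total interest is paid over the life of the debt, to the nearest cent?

Monthly rate r = 11.7%/12 = 0.975% = 0.00975.
Payoff takes n = ⌈−ln(1 − rB₀/P)/ln(1+r)⌉ = ⌈73.915⌉ = 74 payments; the last is €73.26.
Total paid = 73·€80.00 + €73.26 = €5,913.26.
Total interest = total paid − principal = €5,913.26 − €4,200.00 = €1,713.26.

€1,713.26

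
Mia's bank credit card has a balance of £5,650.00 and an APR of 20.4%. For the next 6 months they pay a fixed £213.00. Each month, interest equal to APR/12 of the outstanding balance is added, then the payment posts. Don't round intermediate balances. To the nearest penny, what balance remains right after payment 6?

£4,917.79

Monthly rate r = 20.4%/12 = 1.7% = 0.017.
Each month: B ← B·(1+r) − £213.00.
Month 1: interest £96.05; balance after payment £5,533.05.
Month 2: interest £94.06; balance after payment £5,414.11.
Month 3: interest £92.04; balance after payment £5,293.15.
Month 4: interest £89.98; balance after payment £5,170.14.
Month 5: interest £87.89; balance after payment £5,045.03.
Month 6: interest £85.77; balance after payment £4,917.79.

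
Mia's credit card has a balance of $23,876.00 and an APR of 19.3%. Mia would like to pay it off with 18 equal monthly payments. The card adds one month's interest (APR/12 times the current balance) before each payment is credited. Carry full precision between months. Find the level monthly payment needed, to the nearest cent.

Monthly rate r = 19.3%/12 = 1.60833% = 0.0160833.
Level-payment amortization: P = B₀·r / (1 − (1+r)^(−n)) = 23876.00·0.0160833 / (1 − 1.01608^(−18)).
Denominator 1 − (1+r)^(−18) = 0.249635809.
P = 384.006 / 0.249635809 ≈ 1538.26.

$1,538.26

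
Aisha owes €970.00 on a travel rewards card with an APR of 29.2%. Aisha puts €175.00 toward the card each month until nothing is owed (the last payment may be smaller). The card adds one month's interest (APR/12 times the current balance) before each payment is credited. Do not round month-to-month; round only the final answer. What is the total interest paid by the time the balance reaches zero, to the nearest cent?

€84.64

Monthly rate r = 29.2%/12 = 2.43333% = 0.0243333.
Payoff takes n = ⌈−ln(1 − rB₀/P)/ln(1+r)⌉ = ⌈6.026⌉ = 7 payments; the last is €4.64.
Total paid = 6·€175.00 + €4.64 = €1,054.64.
Total interest = total paid − principal = €1,054.64 − €970.00 = €84.64.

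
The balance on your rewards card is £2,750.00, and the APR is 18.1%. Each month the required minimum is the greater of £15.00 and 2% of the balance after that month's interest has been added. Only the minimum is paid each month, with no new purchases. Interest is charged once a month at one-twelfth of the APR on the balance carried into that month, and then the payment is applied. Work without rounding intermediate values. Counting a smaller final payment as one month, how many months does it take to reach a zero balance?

342 months

Monthly rate r = 18.1%/12 = 1.50833% = 0.0150833.
While 2% of the post-interest balance exceeds £15.00, each month B ← (B·(1+r))·(1 − 0.02), i.e. B shrinks by the factor (1+r)·0.98 = 0.99478.
This holds for months 1–252. Entering month 253 the balance is £735.75; 2% of the post-interest balance is now below £15.00, so the flat £15.00 minimum applies from here.
From month 253 a fixed £15.00 at rate r clears £735.75 in 90 more payments. Total: 252 + 90 = 342 months.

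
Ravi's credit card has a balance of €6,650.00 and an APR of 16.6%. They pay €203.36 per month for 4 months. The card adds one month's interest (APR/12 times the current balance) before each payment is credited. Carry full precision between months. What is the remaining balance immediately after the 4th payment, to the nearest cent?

Monthly rate r = 16.6%/12 = 1.38333% = 0.0138333.
Each month: B ← B·(1+r) − €203.36.
Month 1: interest €91.99; balance after payment €6,538.63.
Month 2: interest €90.45; balance after payment €6,425.72.
Month 3: interest €88.89; balance after payment €6,311.25.
Month 4: interest €87.31; balance after payment €6,195.20.

€6,195.20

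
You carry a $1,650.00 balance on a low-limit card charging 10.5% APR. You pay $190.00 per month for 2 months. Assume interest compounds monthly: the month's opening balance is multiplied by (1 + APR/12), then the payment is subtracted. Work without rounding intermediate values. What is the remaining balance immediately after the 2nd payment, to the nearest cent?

$1,297.34

Monthly rate r = 10.5%/12 = 0.875% = 0.00875.
Each month: B ← B·(1+r) − $190.00.
Month 1: interest $14.44; balance after payment $1,474.44.
Month 2: interest $12.90; balance after payment $1,297.34.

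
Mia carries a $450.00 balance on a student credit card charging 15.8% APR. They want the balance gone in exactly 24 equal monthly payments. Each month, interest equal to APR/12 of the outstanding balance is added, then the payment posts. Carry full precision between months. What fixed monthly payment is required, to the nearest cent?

$21.99

Monthly rate r = 15.8%/12 = 1.31667% = 0.0131667.
Level-payment amortization: P = B₀·r / (1 − (1+r)^(−n)) = 450.00·0.0131667 / (1 − 1.01317^(−24)).
Denominator 1 − (1+r)^(−24) = 0.269435495.
P = 5.925 / 0.269435495 ≈ 21.99.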